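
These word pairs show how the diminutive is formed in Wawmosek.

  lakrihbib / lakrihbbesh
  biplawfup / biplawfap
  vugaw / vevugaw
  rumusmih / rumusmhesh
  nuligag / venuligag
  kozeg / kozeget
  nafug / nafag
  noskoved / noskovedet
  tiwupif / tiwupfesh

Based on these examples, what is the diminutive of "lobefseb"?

kozeg and nafug both end in -g yet inflect differently (kozeget, nafag), so the final letter is not what conditions the rule; the last vowel is.
"lobefseb" has last vowel 'e'. The stems whose last vowel is 'e' (kozeg → kozeget, noskoved → noskovedet) add -et.
So lobefseb → lobefsebet.

lobefsebet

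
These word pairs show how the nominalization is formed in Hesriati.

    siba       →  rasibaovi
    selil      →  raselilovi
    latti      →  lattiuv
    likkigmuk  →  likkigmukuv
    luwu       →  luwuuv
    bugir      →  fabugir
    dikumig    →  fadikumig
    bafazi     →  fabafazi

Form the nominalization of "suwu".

rasuwuovi

"suwu" begins with s-. The stems beginning with s- (siba → rasibaovi, selil → raselilovi) add ra- … -ovi around the stem.
So suwu → rasuwuovi.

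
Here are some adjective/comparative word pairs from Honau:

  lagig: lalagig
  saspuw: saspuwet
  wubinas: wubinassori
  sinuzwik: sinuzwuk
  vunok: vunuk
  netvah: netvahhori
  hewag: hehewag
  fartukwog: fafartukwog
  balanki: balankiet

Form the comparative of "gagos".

"gagos" ends in -s. The one such stem in the data (wubinas → wubinassori) doubles the final consonant and adds -ori (as does netvah), so the same rule applies.
The other patterns: stems ending in -i or -w add -et; stems ending in -k change the last vowel to 'u'; stems ending in -g repeat the first consonant+vowel as a prefix.
So gagos → gagossori.

gagossori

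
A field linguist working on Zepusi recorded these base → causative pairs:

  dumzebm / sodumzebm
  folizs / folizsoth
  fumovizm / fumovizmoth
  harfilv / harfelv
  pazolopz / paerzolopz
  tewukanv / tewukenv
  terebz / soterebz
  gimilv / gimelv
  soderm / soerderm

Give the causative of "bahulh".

dumzebm and fumovizm both end in -m yet inflect differently (sodumzebm, fumovizmoth), so the final letter is not what conditions the rule; the second-to-last letter is.
"bahulh" has second-to-last letter 'l'. The stems whose second-to-last letter is 'l' (gimilv → gimelv, harfilv → harfelv) change the last vowel to 'e'.
The other patterns: stems whose second-to-last letter is 'b' add the prefix so-; stems whose second-to-last letter is 'z' add -oth; stems whose second-to-last letter is 'p' or 'r' insert -er- after the first vowel.
So bahulh → bahelh.

bahelh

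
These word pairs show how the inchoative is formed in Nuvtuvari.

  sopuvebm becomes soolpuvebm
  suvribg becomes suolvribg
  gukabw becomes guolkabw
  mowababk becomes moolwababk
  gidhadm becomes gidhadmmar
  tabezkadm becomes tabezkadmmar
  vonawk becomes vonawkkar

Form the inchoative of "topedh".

topedhhar

sopuvebm and gidhadm both end in -m yet inflect differently (soolpuvebm, gidhadmmar), so the final letter is not what conditions the rule; the second-to-last letter is.
"topedh" has second-to-last letter 'd'. The stems whose second-to-last letter is 'd' (gidhadm → gidhadmmar, tabezkadm → tabezkadmmar) double the final consonant and add -ar.
So topedh → topedhhar.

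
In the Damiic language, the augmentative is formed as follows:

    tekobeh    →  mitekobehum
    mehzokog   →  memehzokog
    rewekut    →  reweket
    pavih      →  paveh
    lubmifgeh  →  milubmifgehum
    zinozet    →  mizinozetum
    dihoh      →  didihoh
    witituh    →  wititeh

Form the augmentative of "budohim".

budohem

lubmifgeh and dihoh both end in -h yet inflect differently (milubmifgehum, didihoh), so the final letter is not what conditions the rule; the last vowel is.
"budohim" has last vowel 'i'. The one such stem in the data (pavih → paveh) changes the last vowel to 'e' (as do witituh, rewekut), so the same rule applies.
The other patterns: stems whose last vowel is 'e' add mi- … -um around the stem; stems whose last vowel is 'o' repeat the first consonant+vowel as a prefix.
So budohim → budohem.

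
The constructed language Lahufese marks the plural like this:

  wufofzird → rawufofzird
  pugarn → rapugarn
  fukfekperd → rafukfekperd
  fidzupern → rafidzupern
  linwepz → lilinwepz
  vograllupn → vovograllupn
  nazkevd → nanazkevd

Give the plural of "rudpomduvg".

pugarn and vograllupn both end in -n yet inflect differently (rapugarn, vovograllupn), so the final letter is not what conditions the rule; the second-to-last letter is.
"rudpomduvg" has second-to-last letter 'v'. The one such stem in the data (nazkevd → nanazkevd) repeats the first consonant+vowel as a prefix (as do linwepz, vograllupn), so the same rule applies.
So rudpomduvg → rurudpomduvg.

rurudpomduvg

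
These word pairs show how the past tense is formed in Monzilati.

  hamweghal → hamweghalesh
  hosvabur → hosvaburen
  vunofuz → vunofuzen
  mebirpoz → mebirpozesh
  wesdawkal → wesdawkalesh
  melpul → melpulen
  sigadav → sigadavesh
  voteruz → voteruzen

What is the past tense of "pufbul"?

pufbulen

"pufbul" has last vowel 'u'. The stems whose last vowel is 'u' (hosvabur → hosvaburen, melpul → melpulen, voteruz → voteruzen) add -en.
So pufbul → pufbulen.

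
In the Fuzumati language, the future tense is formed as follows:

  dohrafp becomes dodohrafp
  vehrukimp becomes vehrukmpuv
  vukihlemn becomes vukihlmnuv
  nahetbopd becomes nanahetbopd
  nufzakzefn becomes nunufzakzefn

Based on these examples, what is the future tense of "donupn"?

vukihlemn and nufzakzefn both end in -n yet inflect differently (vukihlmnuv, nunufzakzefn), so the final letter is not what conditions the rule; the second-to-last letter is.
"donupn" has second-to-last letter 'p'. The one such stem in the data (nahetbopd → nanahetbopd) repeats the first consonant+vowel as a prefix (as do nufzakzefn, dohrafp), so the same rule applies.
So donupn → dodonupn.

dodonupn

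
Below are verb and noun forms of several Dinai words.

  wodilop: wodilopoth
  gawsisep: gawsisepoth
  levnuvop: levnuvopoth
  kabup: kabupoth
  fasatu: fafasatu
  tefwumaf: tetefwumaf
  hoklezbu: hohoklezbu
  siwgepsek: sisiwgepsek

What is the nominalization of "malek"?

kabup and fasatu both have last vowel 'u' yet inflect differently (kabupoth, fafasatu), so the last vowel is not what conditions the rule; the final letter is.
"malek" ends in -k. The one such stem in the data (siwgepsek → sisiwgepsek) repeats the first consonant+vowel as a prefix (as do fasatu, tefwumaf), so the same rule applies.
So malek → mamalek.

mamalek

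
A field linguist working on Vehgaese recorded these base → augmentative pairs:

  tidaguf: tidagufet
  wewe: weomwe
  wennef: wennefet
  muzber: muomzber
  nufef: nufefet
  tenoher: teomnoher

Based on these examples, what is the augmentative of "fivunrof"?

"fivunrof" ends in -f. The stems ending in -f (wennef → wennefet, tidaguf → tidagufet, nufef → nufefet) add -et.
The other pattern: stems ending in -e or -r insert -om- after the first vowel.
So fivunrof → fivunrofet.

fivunrofet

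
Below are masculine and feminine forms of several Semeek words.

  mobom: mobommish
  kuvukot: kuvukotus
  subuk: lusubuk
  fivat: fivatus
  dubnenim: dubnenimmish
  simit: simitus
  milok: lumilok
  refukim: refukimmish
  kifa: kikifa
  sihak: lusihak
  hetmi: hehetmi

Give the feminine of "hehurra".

kuvukot and milok both have last vowel 'o' yet inflect differently (kuvukotus, lumilok), so the last vowel is not what conditions the rule; the final letter is.
"hehurra" ends in -a. The one such stem in the data (kifa → kikifa) repeats the first consonant+vowel as a prefix (as does hetmi), so the same rule applies.
The other patterns: stems ending in -t add -us; stems ending in -k add the prefix lu-; stems ending in -m double the final consonant and add -ish.
So hehurra → hehehurra.

hehehurra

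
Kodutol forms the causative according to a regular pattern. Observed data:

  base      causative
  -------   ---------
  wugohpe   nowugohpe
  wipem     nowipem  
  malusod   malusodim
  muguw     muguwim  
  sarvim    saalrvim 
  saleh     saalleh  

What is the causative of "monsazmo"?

"monsazmo" begins with m-. The stems beginning with m- (malusod → malusodim, muguw → muguwim) add -im.
The other patterns: stems beginning with w- add the prefix no-; stems beginning with s- insert -al- after the first vowel.
So monsazmo → monsazmoim.

monsazmoim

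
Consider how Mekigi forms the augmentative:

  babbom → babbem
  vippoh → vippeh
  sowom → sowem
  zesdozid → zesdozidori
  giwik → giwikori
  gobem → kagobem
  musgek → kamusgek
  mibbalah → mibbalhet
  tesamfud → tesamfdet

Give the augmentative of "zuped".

kazuped

babbom and gobem both end in -m yet inflect differently (babbem, kagobem), so the final letter is not what conditions the rule; the last vowel is.
"zuped" has last vowel 'e'. The stems whose last vowel is 'e' (gobem → kagobem, musgek → kamusgek) add the prefix ka-.
The other patterns: stems whose last vowel is 'o' change the last vowel to 'e'; stems whose last vowel is 'i' add -ori; stems whose last vowel is 'a' or 'u' delete the last vowel and add -et.
So zuped → kazuped.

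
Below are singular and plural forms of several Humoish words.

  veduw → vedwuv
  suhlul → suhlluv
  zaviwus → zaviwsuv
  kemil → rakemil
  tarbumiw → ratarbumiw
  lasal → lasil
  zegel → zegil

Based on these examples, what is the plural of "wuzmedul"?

"wuzmedul" has last vowel 'u'. The stems whose last vowel is 'u' (veduw → vedwuv, suhlul → suhlluv, zaviwus → zaviwsuv) delete the last vowel and add -uv.
The other patterns: stems whose last vowel is 'i' add the prefix ra-; stems whose last vowel is 'a' or 'e' change the last vowel to 'i'.
So wuzmedul → wuzmedluv.

wuzmedluv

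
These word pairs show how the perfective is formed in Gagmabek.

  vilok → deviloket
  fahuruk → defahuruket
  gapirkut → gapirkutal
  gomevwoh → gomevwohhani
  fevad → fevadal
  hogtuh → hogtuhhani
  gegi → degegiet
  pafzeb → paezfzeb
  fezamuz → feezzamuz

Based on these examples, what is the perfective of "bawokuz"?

hogtuh and fahuruk both have last vowel 'u' yet inflect differently (hogtuhhani, defahuruket), so the last vowel is not what conditions the rule; the final letter is.
"bawokuz" ends in -z. The one such stem in the data (fezamuz → feezzamuz) inserts -ez- after the first vowel (as does pafzeb), so the same rule applies.
So bawokuz → baezwokuz.

baezwokuz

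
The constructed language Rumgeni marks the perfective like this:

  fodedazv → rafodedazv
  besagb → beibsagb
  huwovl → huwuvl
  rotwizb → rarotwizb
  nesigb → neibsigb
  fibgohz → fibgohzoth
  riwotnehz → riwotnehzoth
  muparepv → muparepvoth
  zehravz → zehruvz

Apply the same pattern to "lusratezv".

rotwizb and nesigb both end in -b yet inflect differently (rarotwizb, neibsigb), so the final letter is not what conditions the rule; the second-to-last letter is.
"lusratezv" has second-to-last letter 'z'. The stems whose second-to-last letter is 'z' (fodedazv → rafodedazv, rotwizb → rarotwizb) add the prefix ra-.
So lusratezv → ralusratezv.

ralusratezv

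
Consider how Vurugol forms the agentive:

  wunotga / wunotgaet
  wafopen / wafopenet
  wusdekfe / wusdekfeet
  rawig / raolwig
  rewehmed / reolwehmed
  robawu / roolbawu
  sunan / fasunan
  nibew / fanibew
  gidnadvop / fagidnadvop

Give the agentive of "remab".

reolmab

"remab" begins with r-. The stems beginning with r- (rawig → raolwig, rewehmed → reolwehmed, robawu → roolbawu) insert -ol- after the first vowel.
The other patterns: stems beginning with w- add -et; stems beginning with g-, n- or s- add the prefix fa-.
So remab → reolmab.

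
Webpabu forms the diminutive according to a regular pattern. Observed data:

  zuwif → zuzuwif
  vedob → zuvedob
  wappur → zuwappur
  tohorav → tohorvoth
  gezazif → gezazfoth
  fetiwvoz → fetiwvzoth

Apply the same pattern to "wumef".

zuwif and gezazif both end in -f yet inflect differently (zuzuwif, gezazfoth), so the final letter is not what conditions the rule; the number of vowels is.
"wumef" has 2 vowels. The stems with 2 vowels (zuwif → zuzuwif, vedob → zuvedob, wappur → zuwappur) add the prefix zu-.
So wumef → zuwumef.

zuwumef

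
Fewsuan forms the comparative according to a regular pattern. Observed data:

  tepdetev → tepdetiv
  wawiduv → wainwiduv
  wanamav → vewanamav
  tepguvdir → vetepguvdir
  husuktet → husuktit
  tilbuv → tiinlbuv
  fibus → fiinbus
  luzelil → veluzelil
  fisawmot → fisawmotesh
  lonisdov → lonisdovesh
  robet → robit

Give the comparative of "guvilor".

guviloresh

fisawmot and robet both end in -t yet inflect differently (fisawmotesh, robit), so the final letter is not what conditions the rule; the last vowel is.
"guvilor" has last vowel 'o'. The stems whose last vowel is 'o' (lonisdov → lonisdovesh, fisawmot → fisawmotesh) add -esh.
So guvilor → guviloresh.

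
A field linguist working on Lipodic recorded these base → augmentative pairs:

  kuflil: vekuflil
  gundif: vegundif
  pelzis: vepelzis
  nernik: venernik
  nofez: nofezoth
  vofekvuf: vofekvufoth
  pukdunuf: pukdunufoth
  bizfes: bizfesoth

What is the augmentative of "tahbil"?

vetahbil

gundif and vofekvuf both end in -f yet inflect differently (vegundif, vofekvufoth), so the final letter is not what conditions the rule; the last vowel is.
"tahbil" has last vowel 'i'. The stems whose last vowel is 'i' (kuflil → vekuflil, gundif → vegundif, pelzis → vepelzis) add the prefix ve-.
The other pattern: stems whose last vowel is 'e' or 'u' add -oth.
So tahbil → vetahbil.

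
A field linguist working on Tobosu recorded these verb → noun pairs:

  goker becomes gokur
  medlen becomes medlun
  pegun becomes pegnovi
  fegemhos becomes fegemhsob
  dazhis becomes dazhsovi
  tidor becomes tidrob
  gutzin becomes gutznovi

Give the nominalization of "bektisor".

goker and tidor both end in -r yet inflect differently (gokur, tidrob), so the final letter is not what conditions the rule; the last vowel is.
"bektisor" has last vowel 'o'. The stems whose last vowel is 'o' (fegemhos → fegemhsob, tidor → tidrob) delete the last vowel and add -ob.
The other patterns: stems whose last vowel is 'e' change the last vowel to 'u'; stems whose last vowel is 'i' or 'u' delete the last vowel and add -ovi.
So bektisor → bektisrob.

bektisrob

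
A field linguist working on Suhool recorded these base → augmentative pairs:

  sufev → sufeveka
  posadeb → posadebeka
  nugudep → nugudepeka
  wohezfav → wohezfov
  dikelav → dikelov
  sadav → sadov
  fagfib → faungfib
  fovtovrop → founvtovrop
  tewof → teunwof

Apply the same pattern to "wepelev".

sufev and wohezfav both end in -v yet inflect differently (sufeveka, wohezfov), so the final letter is not what conditions the rule; the last vowel is.
"wepelev" has last vowel 'e'. The stems whose last vowel is 'e' (sufev → sufeveka, posadeb → posadebeka, nugudep → nugudepeka) add -eka.
So wepelev → wepeleveka.

wepeleveka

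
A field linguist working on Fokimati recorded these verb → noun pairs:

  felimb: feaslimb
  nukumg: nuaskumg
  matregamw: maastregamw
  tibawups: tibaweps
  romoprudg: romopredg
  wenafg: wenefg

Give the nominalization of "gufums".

guasfums

nukumg and romoprudg both end in -g yet inflect differently (nuaskumg, romopredg), so the final letter is not what conditions the rule; the second-to-last letter is.
"gufums" has second-to-last letter 'm'. The stems whose second-to-last letter is 'm' (felimb → feaslimb, nukumg → nuaskumg, matregamw → maastregamw) insert -as- after the first vowel.
So gufums → guasfums.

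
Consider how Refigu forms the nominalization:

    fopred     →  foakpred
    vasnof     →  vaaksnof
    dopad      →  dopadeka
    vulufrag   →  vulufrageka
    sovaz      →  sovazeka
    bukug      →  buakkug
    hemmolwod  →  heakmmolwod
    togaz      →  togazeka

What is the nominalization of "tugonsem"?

"tugonsem" has last vowel 'e'. The one such stem in the data (fopred → foakpred) inserts -ak- after the first vowel (as do bukug, vasnof), so the same rule applies.
So tugonsem → tuakgonsem.

tuakgonsem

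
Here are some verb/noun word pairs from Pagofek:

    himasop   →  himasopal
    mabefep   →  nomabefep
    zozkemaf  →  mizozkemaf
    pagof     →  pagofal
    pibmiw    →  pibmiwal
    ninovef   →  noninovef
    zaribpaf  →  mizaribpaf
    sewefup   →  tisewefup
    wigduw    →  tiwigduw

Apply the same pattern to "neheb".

ninovef and pagof both end in -f yet inflect differently (noninovef, pagofal), so the final letter is not what conditions the rule; the last vowel is.
"neheb" has last vowel 'e'. The stems whose last vowel is 'e' (mabefep → nomabefep, ninovef → noninovef) add the prefix no-.
The other patterns: stems whose last vowel is 'i' or 'o' add -al; stems whose last vowel is 'u' add the prefix ti-; stems whose last vowel is 'a' add the prefix mi-.
So neheb → noneheb.

noneheb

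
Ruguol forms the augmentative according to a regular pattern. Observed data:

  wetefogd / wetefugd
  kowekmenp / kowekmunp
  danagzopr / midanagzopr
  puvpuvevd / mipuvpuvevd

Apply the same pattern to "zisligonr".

zisligunr

wetefogd and puvpuvevd both end in -d yet inflect differently (wetefugd, mipuvpuvevd), so the final letter is not what conditions the rule; the second-to-last letter is.
"zisligonr" has second-to-last letter 'n'. The one such stem in the data (kowekmenp → kowekmunp) changes the last vowel to 'u' (as does wetefogd), so the same rule applies.
So zisligonr → zisligunr.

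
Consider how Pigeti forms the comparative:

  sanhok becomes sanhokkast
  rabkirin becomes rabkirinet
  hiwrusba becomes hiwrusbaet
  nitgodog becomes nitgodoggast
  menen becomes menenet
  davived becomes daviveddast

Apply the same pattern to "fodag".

fodaggast

"fodag" ends in -g. The one such stem in the data (nitgodog → nitgodoggast) doubles the final consonant and adds -ast (as do davived, sanhok), so the same rule applies.
So fodag → fodaggast.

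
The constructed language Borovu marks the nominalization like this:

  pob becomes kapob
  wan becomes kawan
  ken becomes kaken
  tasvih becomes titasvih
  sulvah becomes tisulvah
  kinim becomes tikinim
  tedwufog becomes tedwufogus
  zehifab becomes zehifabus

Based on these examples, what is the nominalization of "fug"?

pob and zehifab both end in -b yet inflect differently (kapob, zehifabus), so the final letter is not what conditions the rule; the number of vowels is.
"fug" has 1 vowel. The stems with 1 vowel (pob → kapob, wan → kawan, ken → kaken) add the prefix ka-.
So fug → kafug.

kafug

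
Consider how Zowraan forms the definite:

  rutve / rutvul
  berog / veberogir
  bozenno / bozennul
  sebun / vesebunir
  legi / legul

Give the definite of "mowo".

bozenno and berog both have last vowel 'o' yet inflect differently (bozennul, veberogir), so the last vowel is not what conditions the rule; whether the stem ends in a vowel or a consonant is.
"mowo" ends in a vowel. The stems ending in a vowel (bozenno → bozennul, rutve → rutvul, legi → legul) drop the final letter and add -ul.
The other pattern: stems ending in a consonant add ve- … -ir around the stem.
So mowo → mowul.

mowul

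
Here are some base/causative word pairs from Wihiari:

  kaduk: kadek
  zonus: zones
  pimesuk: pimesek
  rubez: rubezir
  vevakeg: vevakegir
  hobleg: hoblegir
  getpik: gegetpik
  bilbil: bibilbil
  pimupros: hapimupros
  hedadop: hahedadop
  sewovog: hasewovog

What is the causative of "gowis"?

gogowis

"gowis" has last vowel 'i'. The stems whose last vowel is 'i' (getpik → gegetpik, bilbil → bibilbil) repeat the first consonant+vowel as a prefix.
The other patterns: stems whose last vowel is 'u' change the last vowel to 'e'; stems whose last vowel is 'e' add -ir; stems whose last vowel is 'o' add the prefix ha-.
So gowis → gogowis.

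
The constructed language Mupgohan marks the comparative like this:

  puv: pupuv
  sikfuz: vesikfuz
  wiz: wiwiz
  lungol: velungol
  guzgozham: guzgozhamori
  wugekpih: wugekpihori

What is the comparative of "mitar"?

wiz and sikfuz both end in -z yet inflect differently (wiwiz, vesikfuz), so the final letter is not what conditions the rule; the number of vowels is.
"mitar" has 2 vowels. The stems with 2 vowels (sikfuz → vesikfuz, lungol → velungol) add the prefix ve-.
The other patterns: stems with 1 vowel repeat the first consonant+vowel as a prefix; stems with 3 vowels add -ori.
So mitar → vemitar.

vemitar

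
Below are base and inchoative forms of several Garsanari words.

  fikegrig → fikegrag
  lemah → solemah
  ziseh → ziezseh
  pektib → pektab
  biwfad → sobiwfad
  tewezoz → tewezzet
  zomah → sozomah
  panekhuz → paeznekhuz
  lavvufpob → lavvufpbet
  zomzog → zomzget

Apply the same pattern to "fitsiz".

fitsaz

ziseh and zomah both end in -h yet inflect differently (ziezseh, sozomah), so the final letter is not what conditions the rule; the last vowel is.
"fitsiz" has last vowel 'i'. The stems whose last vowel is 'i' (pektib → pektab, fikegrig → fikegrag) change the last vowel to 'a'.
The other patterns: stems whose last vowel is 'e' or 'u' insert -ez- after the first vowel; stems whose last vowel is 'a' add the prefix so-; stems whose last vowel is 'o' delete the last vowel and add -et.
So fitsiz → fitsaz.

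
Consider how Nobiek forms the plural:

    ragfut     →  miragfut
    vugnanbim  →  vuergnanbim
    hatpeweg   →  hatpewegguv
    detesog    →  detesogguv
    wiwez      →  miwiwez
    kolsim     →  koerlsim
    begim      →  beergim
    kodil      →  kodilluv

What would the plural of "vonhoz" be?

mivonhoz

kodil and vugnanbim both have last vowel 'i' yet inflect differently (kodilluv, vuergnanbim), so the last vowel is not what conditions the rule; the final letter is.
"vonhoz" ends in -z. The one such stem in the data (wiwez → miwiwez) adds the prefix mi-, so the same rule applies.
So vonhoz → mivonhoz.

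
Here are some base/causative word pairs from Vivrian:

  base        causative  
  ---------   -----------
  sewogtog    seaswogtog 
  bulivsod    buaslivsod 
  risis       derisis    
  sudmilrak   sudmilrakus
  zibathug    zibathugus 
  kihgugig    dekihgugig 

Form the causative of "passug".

passugus

kihgugig and sewogtog both end in -g yet inflect differently (dekihgugig, seaswogtog), so the final letter is not what conditions the rule; the last vowel is.
"passug" has last vowel 'u'. The one such stem in the data (zibathug → zibathugus) adds -us, so the same rule applies.
The other patterns: stems whose last vowel is 'i' add the prefix de-; stems whose last vowel is 'o' insert -as- after the first vowel.
So passug → passugus.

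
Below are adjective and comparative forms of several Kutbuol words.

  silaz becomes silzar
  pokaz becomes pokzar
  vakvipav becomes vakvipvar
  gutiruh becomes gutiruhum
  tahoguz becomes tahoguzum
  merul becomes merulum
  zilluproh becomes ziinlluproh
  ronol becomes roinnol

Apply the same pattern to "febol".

silaz and tahoguz both end in -z yet inflect differently (silzar, tahoguzum), so the final letter is not what conditions the rule; the last vowel is.
"febol" has last vowel 'o'. The stems whose last vowel is 'o' (zilluproh → ziinlluproh, ronol → roinnol) insert -in- after the first vowel.
The other patterns: stems whose last vowel is 'a' delete the last vowel and add -ar; stems whose last vowel is 'u' add -um.
So febol → feinbol.

feinbol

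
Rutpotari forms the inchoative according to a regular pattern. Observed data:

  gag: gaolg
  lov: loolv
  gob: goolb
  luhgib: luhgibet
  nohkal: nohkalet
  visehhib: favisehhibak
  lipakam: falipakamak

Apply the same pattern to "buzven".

"buzven" has 2 vowels. The stems with 2 vowels (luhgib → luhgibet, nohkal → nohkalet) add -et.
The other patterns: stems with 1 vowel insert -ol- after the first vowel; stems with 3 vowels add fa- … -ak around the stem.
So buzven → buzvenet.

buzvenet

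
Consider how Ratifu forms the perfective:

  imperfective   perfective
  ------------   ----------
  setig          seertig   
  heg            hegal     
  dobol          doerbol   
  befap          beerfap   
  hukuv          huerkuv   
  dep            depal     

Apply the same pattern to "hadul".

haerdul

"hadul" has 2 vowels. The stems with 2 vowels (befap → beerfap, dobol → doerbol, hukuv → huerkuv) insert -er- after the first vowel.
So hadul → haerdul.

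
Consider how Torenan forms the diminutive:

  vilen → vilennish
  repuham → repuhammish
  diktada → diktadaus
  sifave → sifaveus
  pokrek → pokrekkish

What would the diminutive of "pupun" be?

pupunnish

diktada and repuham both have last vowel 'a' yet inflect differently (diktadaus, repuhammish), so the last vowel is not what conditions the rule; whether the stem ends in a vowel or a consonant is.
"pupun" ends in a consonant. The stems ending in a consonant (repuham → repuhammish, vilen → vilennish, pokrek → pokrekkish) double the final consonant and add -ish.
The other pattern: stems ending in a vowel add -us.
So pupun → pupunnish.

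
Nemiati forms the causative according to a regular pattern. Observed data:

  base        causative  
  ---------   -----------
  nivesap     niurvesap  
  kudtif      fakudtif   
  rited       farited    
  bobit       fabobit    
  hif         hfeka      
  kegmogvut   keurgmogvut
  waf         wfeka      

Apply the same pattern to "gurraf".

fagurraf

"gurraf" has 2 vowels. The stems with 2 vowels (rited → farited, kudtif → fakudtif, bobit → fabobit) add the prefix fa-.
So gurraf → fagurraf.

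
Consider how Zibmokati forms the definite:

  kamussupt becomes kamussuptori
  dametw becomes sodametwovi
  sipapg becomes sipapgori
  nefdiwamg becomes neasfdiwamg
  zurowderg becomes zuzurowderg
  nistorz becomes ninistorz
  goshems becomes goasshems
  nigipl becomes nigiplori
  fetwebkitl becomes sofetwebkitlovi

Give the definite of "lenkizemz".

leasnkizemz

nefdiwamg and sipapg both end in -g yet inflect differently (neasfdiwamg, sipapgori), so the final letter is not what conditions the rule; the second-to-last letter is.
"lenkizemz" has second-to-last letter 'm'. The stems whose second-to-last letter is 'm' (nefdiwamg → neasfdiwamg, goshems → goasshems) insert -as- after the first vowel.
The other patterns: stems whose second-to-last letter is 'p' add -ori; stems whose second-to-last letter is 't' add so- … -ovi around the stem; stems whose second-to-last letter is 'r' repeat the first consonant+vowel as a prefix.
So lenkizemz → leasnkizemz.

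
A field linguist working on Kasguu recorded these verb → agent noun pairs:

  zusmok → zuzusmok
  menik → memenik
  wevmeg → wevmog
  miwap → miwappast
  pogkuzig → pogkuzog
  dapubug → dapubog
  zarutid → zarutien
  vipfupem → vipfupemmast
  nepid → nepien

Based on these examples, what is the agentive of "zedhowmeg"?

"zedhowmeg" ends in -g. The stems ending in -g (pogkuzig → pogkuzog, dapubug → dapubog, wevmeg → wevmog) change the last vowel to 'o'.
So zedhowmeg → zedhowmog.

zedhowmog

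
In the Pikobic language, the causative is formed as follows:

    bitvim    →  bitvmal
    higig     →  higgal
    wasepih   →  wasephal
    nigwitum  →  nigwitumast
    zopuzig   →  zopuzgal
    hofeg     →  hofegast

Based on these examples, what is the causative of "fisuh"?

"fisuh" has last vowel 'u'. The one such stem in the data (nigwitum → nigwitumast) adds -ast, so the same rule applies.
The other pattern: stems whose last vowel is 'i' delete the last vowel and add -al.
So fisuh → fisuhast.

fisuhast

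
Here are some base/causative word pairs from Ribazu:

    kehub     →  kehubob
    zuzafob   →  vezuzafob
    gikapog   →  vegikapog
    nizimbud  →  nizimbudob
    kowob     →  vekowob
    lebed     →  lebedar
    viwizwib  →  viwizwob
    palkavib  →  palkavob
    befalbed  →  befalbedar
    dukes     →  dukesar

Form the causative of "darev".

kowob and palkavib both end in -b yet inflect differently (vekowob, palkavob), so the final letter is not what conditions the rule; the last vowel is.
"darev" has last vowel 'e'. The stems whose last vowel is 'e' (dukes → dukesar, lebed → lebedar, befalbed → befalbedar) add -ar.
So darev → darevar.

darevar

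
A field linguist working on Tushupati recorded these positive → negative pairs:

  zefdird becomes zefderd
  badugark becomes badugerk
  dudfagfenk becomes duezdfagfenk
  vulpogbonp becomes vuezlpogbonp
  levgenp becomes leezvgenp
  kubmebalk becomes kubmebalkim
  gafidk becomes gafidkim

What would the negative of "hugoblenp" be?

huezgoblenp

"hugoblenp" has second-to-last letter 'n'. The stems whose second-to-last letter is 'n' (dudfagfenk → duezdfagfenk, vulpogbonp → vuezlpogbonp, levgenp → leezvgenp) insert -ez- after the first vowel.
So hugoblenp → huezgoblenp.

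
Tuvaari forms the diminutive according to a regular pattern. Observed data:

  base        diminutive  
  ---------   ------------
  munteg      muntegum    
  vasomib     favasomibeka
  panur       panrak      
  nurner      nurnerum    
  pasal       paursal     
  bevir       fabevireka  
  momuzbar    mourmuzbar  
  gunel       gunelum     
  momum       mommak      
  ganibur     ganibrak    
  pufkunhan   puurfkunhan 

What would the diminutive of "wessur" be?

wessrak

momuzbar and ganibur both end in -r yet inflect differently (mourmuzbar, ganibrak), so the final letter is not what conditions the rule; the last vowel is.
"wessur" has last vowel 'u'. The stems whose last vowel is 'u' (ganibur → ganibrak, momum → mommak, panur → panrak) delete the last vowel and add -ak.
So wessur → wessrak.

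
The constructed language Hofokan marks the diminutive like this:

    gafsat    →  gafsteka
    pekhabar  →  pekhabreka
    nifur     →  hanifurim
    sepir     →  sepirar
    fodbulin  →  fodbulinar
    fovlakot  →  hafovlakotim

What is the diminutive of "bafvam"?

"bafvam" has last vowel 'a'. The stems whose last vowel is 'a' (gafsat → gafsteka, pekhabar → pekhabreka) delete the last vowel and add -eka.
The other patterns: stems whose last vowel is 'i' add -ar; stems whose last vowel is 'o' or 'u' add ha- … -im around the stem.
So bafvam → bafvmeka.

bafvmeka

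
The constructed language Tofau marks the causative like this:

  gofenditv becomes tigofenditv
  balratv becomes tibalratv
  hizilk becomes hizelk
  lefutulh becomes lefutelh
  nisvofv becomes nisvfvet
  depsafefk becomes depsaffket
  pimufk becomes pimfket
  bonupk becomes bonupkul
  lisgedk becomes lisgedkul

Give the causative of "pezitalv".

pezitelv

gofenditv and nisvofv both end in -v yet inflect differently (tigofenditv, nisvfvet), so the final letter is not what conditions the rule; the second-to-last letter is.
"pezitalv" has second-to-last letter 'l'. The stems whose second-to-last letter is 'l' (hizilk → hizelk, lefutulh → lefutelh) change the last vowel to 'e'.
The other patterns: stems whose second-to-last letter is 't' add the prefix ti-; stems whose second-to-last letter is 'f' delete the last vowel and add -et; stems whose second-to-last letter is 'd' or 'p' add -ul.
So pezitalv → pezitelv.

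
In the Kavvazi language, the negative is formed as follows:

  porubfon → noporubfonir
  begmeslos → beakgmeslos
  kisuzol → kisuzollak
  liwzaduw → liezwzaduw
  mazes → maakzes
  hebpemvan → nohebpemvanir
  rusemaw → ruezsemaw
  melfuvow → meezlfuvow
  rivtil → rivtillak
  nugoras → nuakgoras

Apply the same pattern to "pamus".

paakmus

"pamus" ends in -s. The stems ending in -s (nugoras → nuakgoras, begmeslos → beakgmeslos, mazes → maakzes) insert -ak- after the first vowel.
So pamus → paakmus.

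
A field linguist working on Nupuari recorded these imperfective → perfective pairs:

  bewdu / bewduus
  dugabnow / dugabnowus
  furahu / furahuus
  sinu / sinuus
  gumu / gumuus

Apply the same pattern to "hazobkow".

hazobkowus

Every pair shown (bewdu → bewduus, dugabnow → dugabnowus, furahu → furahuus, …) follows the same rule: add -us.
So hazobkow → hazobkowus.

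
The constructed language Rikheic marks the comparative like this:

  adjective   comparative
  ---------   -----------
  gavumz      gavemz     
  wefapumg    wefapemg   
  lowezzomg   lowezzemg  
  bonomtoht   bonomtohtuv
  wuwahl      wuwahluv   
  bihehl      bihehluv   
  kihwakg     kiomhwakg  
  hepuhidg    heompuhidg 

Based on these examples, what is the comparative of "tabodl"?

wefapumg and kihwakg both end in -g yet inflect differently (wefapemg, kiomhwakg), so the final letter is not what conditions the rule; the second-to-last letter is.
"tabodl" has second-to-last letter 'd'. The one such stem in the data (hepuhidg → heompuhidg) inserts -om- after the first vowel (as does kihwakg), so the same rule applies.
The other patterns: stems whose second-to-last letter is 'm' change the last vowel to 'e'; stems whose second-to-last letter is 'h' add -uv.
So tabodl → taombodl.

taombodl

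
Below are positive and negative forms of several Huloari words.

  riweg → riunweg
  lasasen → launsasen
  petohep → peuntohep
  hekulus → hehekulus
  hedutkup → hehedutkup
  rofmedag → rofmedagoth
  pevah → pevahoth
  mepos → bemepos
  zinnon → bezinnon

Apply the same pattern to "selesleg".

seunlesleg

petohep and hedutkup both end in -p yet inflect differently (peuntohep, hehedutkup), so the final letter is not what conditions the rule; the last vowel is.
"selesleg" has last vowel 'e'. The stems whose last vowel is 'e' (riweg → riunweg, lasasen → launsasen, petohep → peuntohep) insert -un- after the first vowel.
So selesleg → seunlesleg.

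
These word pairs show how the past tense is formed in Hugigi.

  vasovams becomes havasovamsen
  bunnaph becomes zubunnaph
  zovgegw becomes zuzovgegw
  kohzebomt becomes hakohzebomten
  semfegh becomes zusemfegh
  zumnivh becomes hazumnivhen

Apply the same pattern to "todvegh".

zutodvegh

zumnivh and bunnaph both end in -h yet inflect differently (hazumnivhen, zubunnaph), so the final letter is not what conditions the rule; the second-to-last letter is.
"todvegh" has second-to-last letter 'g'. The stems whose second-to-last letter is 'g' (zovgegw → zuzovgegw, semfegh → zusemfegh) add the prefix zu-.
So todvegh → zutodvegh.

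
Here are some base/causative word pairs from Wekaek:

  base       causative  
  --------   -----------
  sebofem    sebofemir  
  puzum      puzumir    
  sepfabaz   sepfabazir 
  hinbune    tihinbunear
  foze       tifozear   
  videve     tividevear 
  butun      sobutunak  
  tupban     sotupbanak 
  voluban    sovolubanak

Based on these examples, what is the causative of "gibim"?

"gibim" ends in -m. The stems ending in -m (sebofem → sebofemir, puzum → puzumir) add -ir.
So gibim → gibimir.

gibimir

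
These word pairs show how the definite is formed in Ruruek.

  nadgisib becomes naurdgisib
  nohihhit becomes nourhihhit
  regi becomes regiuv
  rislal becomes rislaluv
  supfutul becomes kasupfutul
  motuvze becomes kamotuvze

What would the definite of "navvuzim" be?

naurvvuzim

"navvuzim" begins with n-. The stems beginning with n- (nadgisib → naurdgisib, nohihhit → nourhihhit) insert -ur- after the first vowel.
The other patterns: stems beginning with r- add -uv; stems beginning with m- or s- add the prefix ka-.
So navvuzim → naurvvuzim.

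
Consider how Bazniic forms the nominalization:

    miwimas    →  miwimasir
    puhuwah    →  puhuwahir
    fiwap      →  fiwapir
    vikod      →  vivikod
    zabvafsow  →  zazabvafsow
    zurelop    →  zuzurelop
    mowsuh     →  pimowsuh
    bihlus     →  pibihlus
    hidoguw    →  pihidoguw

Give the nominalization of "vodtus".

pivodtus

fiwap and zurelop both end in -p yet inflect differently (fiwapir, zuzurelop), so the final letter is not what conditions the rule; the last vowel is.
"vodtus" has last vowel 'u'. The stems whose last vowel is 'u' (mowsuh → pimowsuh, bihlus → pibihlus, hidoguw → pihidoguw) add the prefix pi-.
So vodtus → pivodtus.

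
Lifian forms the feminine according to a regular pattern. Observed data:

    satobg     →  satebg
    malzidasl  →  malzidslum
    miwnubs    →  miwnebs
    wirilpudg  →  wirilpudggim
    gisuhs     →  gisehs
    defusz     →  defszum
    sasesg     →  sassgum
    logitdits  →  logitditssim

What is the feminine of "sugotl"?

satobg and sasesg both end in -g yet inflect differently (satebg, sassgum), so the final letter is not what conditions the rule; the second-to-last letter is.
"sugotl" has second-to-last letter 't'. The one such stem in the data (logitdits → logitditssim) doubles the final consonant and adds -im (as does wirilpudg), so the same rule applies.
The other patterns: stems whose second-to-last letter is 'b' or 'h' change the last vowel to 'e'; stems whose second-to-last letter is 's' delete the last vowel and add -um.
So sugotl → sugotllim.

sugotllim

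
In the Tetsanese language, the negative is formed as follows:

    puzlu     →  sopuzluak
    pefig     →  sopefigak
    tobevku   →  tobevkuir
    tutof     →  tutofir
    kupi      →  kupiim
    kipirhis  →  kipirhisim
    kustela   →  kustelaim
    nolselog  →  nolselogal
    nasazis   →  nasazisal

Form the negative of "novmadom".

novmadomal

puzlu and tobevku both end in -u yet inflect differently (sopuzluak, tobevkuir), so the final letter is not what conditions the rule; the first letter is.
"novmadom" begins with n-. The stems beginning with n- (nolselog → nolselogal, nasazis → nasazisal) add -al.
The other patterns: stems beginning with p- add so- … -ak around the stem; stems beginning with t- add -ir; stems beginning with k- add -im.
So novmadom → novmadomal.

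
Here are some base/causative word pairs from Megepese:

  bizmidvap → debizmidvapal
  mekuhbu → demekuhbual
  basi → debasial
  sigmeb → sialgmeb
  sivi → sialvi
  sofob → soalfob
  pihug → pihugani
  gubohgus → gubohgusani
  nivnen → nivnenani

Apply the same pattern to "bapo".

debapoal

"bapo" begins with b-. The stems beginning with b- (bizmidvap → debizmidvapal, basi → debasial) add de- … -al around the stem.
So bapo → debapoal.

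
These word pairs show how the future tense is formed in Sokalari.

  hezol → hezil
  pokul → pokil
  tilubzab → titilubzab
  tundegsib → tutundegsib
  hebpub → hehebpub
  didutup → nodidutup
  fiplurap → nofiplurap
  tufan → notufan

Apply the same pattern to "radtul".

radtil

pokul and hebpub both have last vowel 'u' yet inflect differently (pokil, hehebpub), so the last vowel is not what conditions the rule; the final letter is.
"radtul" ends in -l. The stems ending in -l (hezol → hezil, pokul → pokil) change the last vowel to 'i'.
So radtul → radtil.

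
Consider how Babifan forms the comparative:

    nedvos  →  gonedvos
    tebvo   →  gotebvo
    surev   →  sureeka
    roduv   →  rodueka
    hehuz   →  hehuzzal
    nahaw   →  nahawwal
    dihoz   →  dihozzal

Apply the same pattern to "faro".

gofaro

roduv and hehuz both have last vowel 'u' yet inflect differently (rodueka, hehuzzal), so the last vowel is not what conditions the rule; the final letter is.
"faro" ends in -o. The one such stem in the data (tebvo → gotebvo) adds the prefix go-, so the same rule applies.
The other patterns: stems ending in -v drop the final letter and add -eka; stems ending in -w or -z double the final consonant and add -al.
So faro → gofaro.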